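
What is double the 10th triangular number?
The 10th triangular number = 10×11/2 = 55
Compute 55 × 2 = 110
110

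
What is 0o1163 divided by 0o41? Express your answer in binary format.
Convert 0o1163 (octal) → 1×512 + 1×64 + 6×8 + 3 = 627 (decimal)
Convert 0o41 (octal) → 4×8 + 1 = 33 (decimal)
Compute 627 ÷ 33 = 19
Convert 19 (decimal) → 19 = 16 + 2 + 1 → 0b10011 (binary)
0b10011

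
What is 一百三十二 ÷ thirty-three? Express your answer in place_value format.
Convert 一百三十二 (Chinese numeral) → 1×100 + 3×10 + 2 = 132 (decimal)
Convert thirty-three (English words) → 33 (decimal)
Compute 132 ÷ 33 = 4
Convert 4 (decimal) → 4 ones (place-value notation)
4 ones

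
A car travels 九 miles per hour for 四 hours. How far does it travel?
Convert 九 (Chinese numeral) → 9 (decimal)
Convert 四 (Chinese numeral) → 4 (decimal)
Compute 9 × 4 = 36
36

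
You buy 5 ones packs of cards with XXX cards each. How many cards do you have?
Convert XXX (Roman numeral) → 10 + 10 + 10 = 30 (decimal)
Convert 5 ones (place-value notation) → 5 (decimal)
Compute 30 × 5 = 150
150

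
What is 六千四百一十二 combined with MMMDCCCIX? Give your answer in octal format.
Convert 六千四百一十二 (Chinese numeral) → 6×1000 + 4×100 + 1×10 + 2 = 6412 (decimal)
Convert MMMDCCCIX (Roman numeral) → 1000 + 1000 + 1000 + 500 + 100 + 100 + 100 + 9 = 3809 (decimal)
Compute 6412 + 3809 = 10221
Convert 10221 (decimal) → 10221 = 2×4096 + 3×512 + 7×64 + 5×8 + 5 → 0o23755 (octal)
0o23755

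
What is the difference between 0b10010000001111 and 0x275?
Convert 0b10010000001111 (binary) → 8192 + 1024 + 8 + 4 + 2 + 1 = 9231 (decimal)
Convert 0x275 (hexadecimal) → 2×256 + 7×16 + 5 = 629 (decimal)
Difference: |9231 - 629| = 8602
8602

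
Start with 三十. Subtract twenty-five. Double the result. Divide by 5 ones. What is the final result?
Convert 三十 (Chinese numeral) → 3×10 = 30 (decimal)
Start: 30
Convert twenty-five (English words) → 25 (decimal)
30 - 25 = 5
5 × 2 = 10
Convert 5 ones (place-value notation) → 5 (decimal)
10 ÷ 5 = 2
2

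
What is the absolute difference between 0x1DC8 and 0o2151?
Convert 0x1DC8 (hexadecimal) → 1×4096 + 13×256 + 12×16 + 8 = 7624 (decimal)
Convert 0o2151 (octal) → 2×512 + 1×64 + 5×8 + 1 = 1129 (decimal)
Compute |7624 - 1129| = 6495
6495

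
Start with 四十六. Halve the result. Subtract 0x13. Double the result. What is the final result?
Convert 四十六 (Chinese numeral) → 4×10 + 6 = 46 (decimal)
Start: 46
46 ÷ 2 = 23
Convert 0x13 (hexadecimal) → 1×16 + 3 = 19 (decimal)
23 - 19 = 4
4 × 2 = 8
8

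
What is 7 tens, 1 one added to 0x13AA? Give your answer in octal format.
Convert 7 tens, 1 one (place-value notation) → 7×10 + 1 = 71 (decimal)
Convert 0x13AA (hexadecimal) → 1×4096 + 3×256 + 10×16 + 10 = 5034 (decimal)
Compute 71 + 5034 = 5105
Convert 5105 (decimal) → 5105 = 1×4096 + 1×512 + 7×64 + 6×8 + 1 → 0o11761 (octal)
0o11761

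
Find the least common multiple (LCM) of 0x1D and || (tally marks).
Convert 0x1D (hexadecimal) → 1×16 + 13 = 29 (decimal)
Convert || (tally marks) → 2 (decimal)
Compute lcm(29, 2) = 58
58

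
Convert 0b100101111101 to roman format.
Convert 0b100101111101 (binary) → 2048 + 256 + 64 + 32 + 16 + 8 + 4 + 1 = 2429 (decimal)
Convert 2429 (decimal) → 2429 = 1000 + 1000 + 400 + 10 + 10 + 9 → MMCDXXIX (Roman numeral)
MMCDXXIX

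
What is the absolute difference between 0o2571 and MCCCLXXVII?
Convert 0o2571 (octal) → 2×512 + 5×64 + 7×8 + 1 = 1401 (decimal)
Convert MCCCLXXVII (Roman numeral) → 1000 + 100 + 100 + 100 + 50 + 10 + 10 + 5 + 1 + 1 = 1377 (decimal)
Compute |1401 - 1377| = 24
24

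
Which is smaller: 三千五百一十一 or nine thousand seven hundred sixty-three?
Convert 三千五百一十一 (Chinese numeral) → 3×1000 + 5×100 + 1×10 + 1 = 3511 (decimal)
Convert nine thousand seven hundred sixty-three (English words) → 9×1000 + 7×100 + 63 = 9763 (decimal)
Compare 3511 vs 9763: smaller = 3511
3511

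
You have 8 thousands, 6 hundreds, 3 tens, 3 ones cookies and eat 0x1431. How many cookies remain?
Convert 8 thousands, 6 hundreds, 3 tens, 3 ones (place-value notation) → 8×1000 + 6×100 + 3×10 + 3 = 8633 (decimal)
Convert 0x1431 (hexadecimal) → 1×4096 + 4×256 + 3×16 + 1 = 5169 (decimal)
Compute 8633 - 5169 = 3464
3464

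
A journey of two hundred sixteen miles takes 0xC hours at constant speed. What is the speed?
Convert two hundred sixteen (English words) → 2×100 + 16 = 216 (decimal)
Convert 0xC (hexadecimal) → 12 (decimal)
Compute 216 ÷ 12 = 18
18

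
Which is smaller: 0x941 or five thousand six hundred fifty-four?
Convert 0x941 (hexadecimal) → 9×256 + 4×16 + 1 = 2369 (decimal)
Convert five thousand six hundred fifty-four (English words) → 5×1000 + 6×100 + 54 = 5654 (decimal)
Compare 2369 vs 5654: smaller = 2369
2369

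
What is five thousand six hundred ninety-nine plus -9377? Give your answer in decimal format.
Convert five thousand six hundred ninety-nine (English words) → 5×1000 + 6×100 + 99 = 5699 (decimal)
Compute 5699 + -9377 = -3678
-3678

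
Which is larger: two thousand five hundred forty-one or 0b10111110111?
Convert two thousand five hundred forty-one (English words) → 2×1000 + 5×100 + 41 = 2541 (decimal)
Convert 0b10111110111 (binary) → 1024 + 256 + 128 + 64 + 32 + 16 + 4 + 2 + 1 = 1527 (decimal)
Compare 2541 vs 1527: larger = 2541
2541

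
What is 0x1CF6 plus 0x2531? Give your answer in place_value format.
Convert 0x1CF6 (hexadecimal) → 1×4096 + 12×256 + 15×16 + 6 = 7414 (decimal)
Convert 0x2531 (hexadecimal) → 2×4096 + 5×256 + 3×16 + 1 = 9521 (decimal)
Compute 7414 + 9521 = 16935
Convert 16935 (decimal) → 16935 = 16×1000 + 9×100 + 3×10 + 5 → 16 thousands, 9 hundreds, 3 tens, 5 ones (place-value notation)
16 thousands, 9 hundreds, 3 tens, 5 ones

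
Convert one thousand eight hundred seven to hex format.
Convert one thousand eight hundred seven (English words) → 1×1000 + 8×100 + 7 = 1807 (decimal)
Convert 1807 (decimal) → 1807 = 7×256 + 15 → 0x70F (hexadecimal)
0x70F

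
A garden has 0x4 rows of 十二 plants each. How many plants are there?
Convert 十二 (Chinese numeral) → 1×10 + 2 = 12 (decimal)
Convert 0x4 (hexadecimal) → 4 (decimal)
Compute 12 × 4 = 48
48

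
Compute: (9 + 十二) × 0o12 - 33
Convert 十二 (Chinese numeral) → 1×10 + 2 = 12 (decimal)
Convert 0o12 (octal) → 1×8 + 2 = 10 (decimal)
Expression in decimal: (9 + 12) × 10 - 33
Parentheses first: 9 + 12 = 21
Multiply: 21 × 10 = 210
Subtract: 210 - 33 = 177
177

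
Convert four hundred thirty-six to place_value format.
Convert four hundred thirty-six (English words) → 4×100 + 36 = 436 (decimal)
Convert 436 (decimal) → 436 = 4×100 + 3×10 + 6 → 4 hundreds, 3 tens, 6 ones (place-value notation)
4 hundreds, 3 tens, 6 ones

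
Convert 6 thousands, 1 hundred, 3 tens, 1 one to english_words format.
Convert 6 thousands, 1 hundred, 3 tens, 1 one (place-value notation) → 6×1000 + 1×100 + 3×10 + 1 = 6131 (decimal)
Convert 6131 (decimal) → 6131 = 6×1000 + 1×100 + 31 → six thousand one hundred thirty-one (English words)
six thousand one hundred thirty-one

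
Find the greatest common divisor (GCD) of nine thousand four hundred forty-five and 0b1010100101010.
Convert nine thousand four hundred forty-five (English words) → 9×1000 + 4×100 + 45 = 9445 (decimal)
Convert 0b1010100101010 (binary) → 4096 + 1024 + 256 + 32 + 8 + 2 = 5418 (decimal)
Compute gcd(9445, 5418) = 1
1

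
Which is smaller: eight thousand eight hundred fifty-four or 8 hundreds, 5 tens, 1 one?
Convert eight thousand eight hundred fifty-four (English words) → 8×1000 + 8×100 + 54 = 8854 (decimal)
Convert 8 hundreds, 5 tens, 1 one (place-value notation) → 8×100 + 5×10 + 1 = 851 (decimal)
Compare 8854 vs 851: smaller = 851
851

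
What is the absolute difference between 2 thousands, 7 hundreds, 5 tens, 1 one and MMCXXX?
Convert 2 thousands, 7 hundreds, 5 tens, 1 one (place-value notation) → 2×1000 + 7×100 + 5×10 + 1 = 2751 (decimal)
Convert MMCXXX (Roman numeral) → 1000 + 1000 + 100 + 10 + 10 + 10 = 2130 (decimal)
Compute |2751 - 2130| = 621
621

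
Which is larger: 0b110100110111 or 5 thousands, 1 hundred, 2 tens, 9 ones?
Convert 0b110100110111 (binary) → 2048 + 1024 + 256 + 32 + 16 + 4 + 2 + 1 = 3383 (decimal)
Convert 5 thousands, 1 hundred, 2 tens, 9 ones (place-value notation) → 5×1000 + 1×100 + 2×10 + 9 = 5129 (decimal)
Compare 3383 vs 5129: larger = 5129
5129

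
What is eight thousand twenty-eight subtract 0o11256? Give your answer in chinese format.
Convert eight thousand twenty-eight (English words) → 8×1000 + 28 = 8028 (decimal)
Convert 0o11256 (octal) → 1×4096 + 1×512 + 2×64 + 5×8 + 6 = 4782 (decimal)
Compute 8028 - 4782 = 3246
Convert 3246 (decimal) → 3246 = 3×1000 + 2×100 + 4×10 + 6 → 三千二百四十六 (Chinese numeral)
三千二百四十六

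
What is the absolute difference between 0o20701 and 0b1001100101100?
Convert 0o20701 (octal) → 2×4096 + 7×64 + 1 = 8641 (decimal)
Convert 0b1001100101100 (binary) → 4096 + 512 + 256 + 32 + 8 + 4 = 4908 (decimal)
Compute |8641 - 4908| = 3733
3733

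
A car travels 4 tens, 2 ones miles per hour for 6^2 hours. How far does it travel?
Convert 4 tens, 2 ones (place-value notation) → 4×10 + 2 = 42 (decimal)
Convert 6^2 (power) → 36 (decimal)
Compute 42 × 36 = 1512
1512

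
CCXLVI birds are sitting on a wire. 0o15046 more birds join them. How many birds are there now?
Convert CCXLVI (Roman numeral) → 100 + 100 + 40 + 5 + 1 = 246 (decimal)
Convert 0o15046 (octal) → 1×4096 + 5×512 + 4×8 + 6 = 6694 (decimal)
Compute 246 + 6694 = 6940
6940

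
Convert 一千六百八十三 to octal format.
Convert 一千六百八十三 (Chinese numeral) → 1×1000 + 6×100 + 8×10 + 3 = 1683 (decimal)
Convert 1683 (decimal) → 1683 = 3×512 + 2×64 + 2×8 + 3 → 0o3223 (octal)
0o3223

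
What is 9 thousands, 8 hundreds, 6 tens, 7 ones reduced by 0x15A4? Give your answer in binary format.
Convert 9 thousands, 8 hundreds, 6 tens, 7 ones (place-value notation) → 9×1000 + 8×100 + 6×10 + 7 = 9867 (decimal)
Convert 0x15A4 (hexadecimal) → 1×4096 + 5×256 + 10×16 + 4 = 5540 (decimal)
Compute 9867 - 5540 = 4327
Convert 4327 (decimal) → 4327 = 4096 + 128 + 64 + 32 + 4 + 2 + 1 → 0b1000011100111 (binary)
0b1000011100111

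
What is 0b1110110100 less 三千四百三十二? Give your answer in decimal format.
Convert 0b1110110100 (binary) → 512 + 256 + 128 + 32 + 16 + 4 = 948 (decimal)
Convert 三千四百三十二 (Chinese numeral) → 3×1000 + 4×100 + 3×10 + 2 = 3432 (decimal)
Compute 948 - 3432 = -2484
-2484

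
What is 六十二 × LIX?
Convert 六十二 (Chinese numeral) → 6×10 + 2 = 62 (decimal)
Convert LIX (Roman numeral) → 50 + 9 = 59 (decimal)
Compute 62 × 59 = 3658
3658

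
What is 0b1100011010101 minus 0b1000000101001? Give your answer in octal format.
Convert 0b1100011010101 (binary) → 4096 + 2048 + 128 + 64 + 16 + 4 + 1 = 6357 (decimal)
Convert 0b1000000101001 (binary) → 4096 + 32 + 8 + 1 = 4137 (decimal)
Compute 6357 - 4137 = 2220
Convert 2220 (decimal) → 2220 = 4×512 + 2×64 + 5×8 + 4 → 0o4254 (octal)
0o4254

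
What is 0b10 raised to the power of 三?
Convert 0b10 (binary) → 2 (decimal)
Convert 三 (Chinese numeral) → 3 (decimal)
Compute 2 ^ 3 = 8
8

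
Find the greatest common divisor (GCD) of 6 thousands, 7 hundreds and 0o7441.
Convert 6 thousands, 7 hundreds (place-value notation) → 6×1000 + 7×100 = 6700 (decimal)
Convert 0o7441 (octal) → 7×512 + 4×64 + 4×8 + 1 = 3873 (decimal)
Compute gcd(6700, 3873) = 1
1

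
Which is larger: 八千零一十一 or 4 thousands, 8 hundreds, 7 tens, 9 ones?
Convert 八千零一十一 (Chinese numeral) → 8×1000 + 1×10 + 1 = 8011 (decimal)
Convert 4 thousands, 8 hundreds, 7 tens, 9 ones (place-value notation) → 4×1000 + 8×100 + 7×10 + 9 = 4879 (decimal)
Compare 8011 vs 4879: larger = 8011
8011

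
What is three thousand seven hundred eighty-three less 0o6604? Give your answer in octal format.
Convert three thousand seven hundred eighty-three (English words) → 3×1000 + 7×100 + 83 = 3783 (decimal)
Convert 0o6604 (octal) → 6×512 + 6×64 + 4 = 3460 (decimal)
Compute 3783 - 3460 = 323
Convert 323 (decimal) → 323 = 5×64 + 3 → 0o503 (octal)
0o503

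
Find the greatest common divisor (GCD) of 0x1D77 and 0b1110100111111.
Convert 0x1D77 (hexadecimal) → 1×4096 + 13×256 + 7×16 + 7 = 7543 (decimal)
Convert 0b1110100111111 (binary) → 4096 + 2048 + 1024 + 256 + 32 + 16 + 8 + 4 + 2 + 1 = 7487 (decimal)
Compute gcd(7543, 7487) = 1
1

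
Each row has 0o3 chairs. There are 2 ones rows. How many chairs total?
Convert 0o3 (octal) → 3 (decimal)
Convert 2 ones (place-value notation) → 2 (decimal)
Compute 3 × 2 = 6
6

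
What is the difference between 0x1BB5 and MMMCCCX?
Convert 0x1BB5 (hexadecimal) → 1×4096 + 11×256 + 11×16 + 5 = 7093 (decimal)
Convert MMMCCCX (Roman numeral) → 1000 + 1000 + 1000 + 100 + 100 + 100 + 10 = 3310 (decimal)
Difference: |7093 - 3310| = 3783
3783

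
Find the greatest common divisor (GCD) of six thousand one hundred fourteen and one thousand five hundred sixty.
Convert six thousand one hundred fourteen (English words) → 6×1000 + 1×100 + 14 = 6114 (decimal)
Convert one thousand five hundred sixty (English words) → 1×1000 + 5×100 + 60 = 1560 (decimal)
Compute gcd(6114, 1560) = 6
6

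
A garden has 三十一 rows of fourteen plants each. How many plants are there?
Convert fourteen (English words) → 14 (decimal)
Convert 三十一 (Chinese numeral) → 3×10 + 1 = 31 (decimal)
Compute 14 × 31 = 434
434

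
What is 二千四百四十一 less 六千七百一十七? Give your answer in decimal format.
Convert 二千四百四十一 (Chinese numeral) → 2×1000 + 4×100 + 4×10 + 1 = 2441 (decimal)
Convert 六千七百一十七 (Chinese numeral) → 6×1000 + 7×100 + 1×10 + 7 = 6717 (decimal)
Compute 2441 - 6717 = -4276
-4276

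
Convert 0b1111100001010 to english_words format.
Convert 0b1111100001010 (binary) → 4096 + 2048 + 1024 + 512 + 256 + 8 + 2 = 7946 (decimal)
Convert 7946 (decimal) → 7946 = 7×1000 + 9×100 + 46 → seven thousand nine hundred forty-six (English words)
seven thousand nine hundred forty-six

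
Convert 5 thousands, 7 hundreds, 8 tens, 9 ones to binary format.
Convert 5 thousands, 7 hundreds, 8 tens, 9 ones (place-value notation) → 5×1000 + 7×100 + 8×10 + 9 = 5789 (decimal)
Convert 5789 (decimal) → 5789 = 4096 + 1024 + 512 + 128 + 16 + 8 + 4 + 1 → 0b1011010011101 (binary)
0b1011010011101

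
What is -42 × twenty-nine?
Convert twenty-nine (English words) → 29 (decimal)
Compute -42 × 29 = -1218
-1218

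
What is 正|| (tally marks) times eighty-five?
Convert 正|| (tally marks) → 5 + 2 = 7 (decimal)
Convert eighty-five (English words) → 85 (decimal)
Compute 7 × 85 = 595
595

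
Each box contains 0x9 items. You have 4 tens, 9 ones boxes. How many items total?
Convert 0x9 (hexadecimal) → 9 (decimal)
Convert 4 tens, 9 ones (place-value notation) → 4×10 + 9 = 49 (decimal)
Compute 9 × 49 = 441
441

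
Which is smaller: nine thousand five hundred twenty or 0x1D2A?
Convert nine thousand five hundred twenty (English words) → 9×1000 + 5×100 + 20 = 9520 (decimal)
Convert 0x1D2A (hexadecimal) → 1×4096 + 13×256 + 2×16 + 10 = 7466 (decimal)
Compare 9520 vs 7466: smaller = 7466
7466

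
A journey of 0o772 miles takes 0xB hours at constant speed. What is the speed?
Convert 0o772 (octal) → 7×64 + 7×8 + 2 = 506 (decimal)
Convert 0xB (hexadecimal) → 11 (decimal)
Compute 506 ÷ 11 = 46
46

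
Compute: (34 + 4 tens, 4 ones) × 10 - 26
Convert 4 tens, 4 ones (place-value notation) → 4×10 + 4 = 44 (decimal)
Expression in decimal: (34 + 44) × 10 - 26
Parentheses first: 34 + 44 = 78
Multiply: 78 × 10 = 780
Subtract: 780 - 26 = 754
754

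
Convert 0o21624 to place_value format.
Convert 0o21624 (octal) → 2×4096 + 1×512 + 6×64 + 2×8 + 4 = 9108 (decimal)
Convert 9108 (decimal) → 9108 = 9×1000 + 1×100 + 8 → 9 thousands, 1 hundred, 8 ones (place-value notation)
9 thousands, 1 hundred, 8 ones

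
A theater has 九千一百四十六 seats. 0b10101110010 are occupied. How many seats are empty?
Convert 九千一百四十六 (Chinese numeral) → 9×1000 + 1×100 + 4×10 + 6 = 9146 (decimal)
Convert 0b10101110010 (binary) → 1024 + 256 + 64 + 32 + 16 + 2 = 1394 (decimal)
Compute 9146 - 1394 = 7752
7752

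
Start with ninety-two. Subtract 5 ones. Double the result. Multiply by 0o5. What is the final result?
Convert ninety-two (English words) → 92 (decimal)
Start: 92
Convert 5 ones (place-value notation) → 5 (decimal)
92 - 5 = 87
87 × 2 = 174
Convert 0o5 (octal) → 5 (decimal)
174 × 5 = 870
870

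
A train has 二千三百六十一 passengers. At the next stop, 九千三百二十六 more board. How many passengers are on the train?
Convert 二千三百六十一 (Chinese numeral) → 2×1000 + 3×100 + 6×10 + 1 = 2361 (decimal)
Convert 九千三百二十六 (Chinese numeral) → 9×1000 + 3×100 + 2×10 + 6 = 9326 (decimal)
Compute 2361 + 9326 = 11687
11687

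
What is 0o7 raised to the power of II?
Convert 0o7 (octal) → 7 (decimal)
Convert II (Roman numeral) → 1 + 1 = 2 (decimal)
Compute 7 ^ 2 = 49
49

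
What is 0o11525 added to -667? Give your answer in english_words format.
Convert 0o11525 (octal) → 1×4096 + 1×512 + 5×64 + 2×8 + 5 = 4949 (decimal)
Compute 4949 + -667 = 4282
Convert 4282 (decimal) → 4282 = 4×1000 + 2×100 + 82 → four thousand two hundred eighty-two (English words)
four thousand two hundred eighty-two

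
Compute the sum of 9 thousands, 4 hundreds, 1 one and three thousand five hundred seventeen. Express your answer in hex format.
Convert 9 thousands, 4 hundreds, 1 one (place-value notation) → 9×1000 + 4×100 + 1 = 9401 (decimal)
Convert three thousand five hundred seventeen (English words) → 3×1000 + 5×100 + 17 = 3517 (decimal)
Compute 9401 + 3517 = 12918
Convert 12918 (decimal) → 12918 = 3×4096 + 2×256 + 7×16 + 6 → 0x3276 (hexadecimal)
0x3276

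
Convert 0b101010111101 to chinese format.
Convert 0b101010111101 (binary) → 2048 + 512 + 128 + 32 + 16 + 8 + 4 + 1 = 2749 (decimal)
Convert 2749 (decimal) → 2749 = 2×1000 + 7×100 + 4×10 + 9 → 二千七百四十九 (Chinese numeral)
二千七百四十九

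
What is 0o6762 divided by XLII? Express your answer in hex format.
Convert 0o6762 (octal) → 6×512 + 7×64 + 6×8 + 2 = 3570 (decimal)
Convert XLII (Roman numeral) → 40 + 1 + 1 = 42 (decimal)
Compute 3570 ÷ 42 = 85
Convert 85 (decimal) → 85 = 5×16 + 5 → 0x55 (hexadecimal)
0x55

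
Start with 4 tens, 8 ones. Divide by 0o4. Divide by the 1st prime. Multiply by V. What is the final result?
Convert 4 tens, 8 ones (place-value notation) → 4×10 + 8 = 48 (decimal)
Start: 48
Convert 0o4 (octal) → 4 (decimal)
48 ÷ 4 = 12
Convert the 1st prime (prime index) → 2 (decimal)
12 ÷ 2 = 6
Convert V (Roman numeral) → 5 (decimal)
6 × 5 = 30
30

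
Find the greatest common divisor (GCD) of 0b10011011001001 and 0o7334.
Convert 0b10011011001001 (binary) → 8192 + 1024 + 512 + 128 + 64 + 8 + 1 = 9929 (decimal)
Convert 0o7334 (octal) → 7×512 + 3×64 + 3×8 + 4 = 3804 (decimal)
Compute gcd(9929, 3804) = 1
1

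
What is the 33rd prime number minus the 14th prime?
The 33rd prime number = 137
Convert the 14th prime (prime index) → 43 (decimal)
Compute 137 - 43 = 94
94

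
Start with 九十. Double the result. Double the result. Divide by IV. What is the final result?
Convert 九十 (Chinese numeral) → 9×10 = 90 (decimal)
Start: 90
90 × 2 = 180
180 × 2 = 360
Convert IV (Roman numeral) → 4 (decimal)
360 ÷ 4 = 90
90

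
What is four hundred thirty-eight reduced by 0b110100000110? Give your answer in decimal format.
Convert four hundred thirty-eight (English words) → 4×100 + 38 = 438 (decimal)
Convert 0b110100000110 (binary) → 2048 + 1024 + 256 + 4 + 2 = 3334 (decimal)
Compute 438 - 3334 = -2896
-2896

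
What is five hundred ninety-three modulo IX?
Convert five hundred ninety-three (English words) → 5×100 + 93 = 593 (decimal)
Convert IX (Roman numeral) → 9 (decimal)
Compute 593 mod 9 = 8
8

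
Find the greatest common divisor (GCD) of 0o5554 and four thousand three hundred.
Convert 0o5554 (octal) → 5×512 + 5×64 + 5×8 + 4 = 2924 (decimal)
Convert four thousand three hundred (English words) → 4×1000 + 3×100 = 4300 (decimal)
Compute gcd(2924, 4300) = 172
172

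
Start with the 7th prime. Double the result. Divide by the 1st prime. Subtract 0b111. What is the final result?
Convert the 7th prime (prime index) → 17 (decimal)
Start: 17
17 × 2 = 34
Convert the 1st prime (prime index) → 2 (decimal)
34 ÷ 2 = 17
Convert 0b111 (binary) → 4 + 2 + 1 = 7 (decimal)
17 - 7 = 10
10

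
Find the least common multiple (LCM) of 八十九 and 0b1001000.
Convert 八十九 (Chinese numeral) → 8×10 + 9 = 89 (decimal)
Convert 0b1001000 (binary) → 64 + 8 = 72 (decimal)
Compute lcm(89, 72) = 6408
6408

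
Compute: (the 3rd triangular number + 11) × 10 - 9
Convert the 3rd triangular number (triangular index) → 3×4/2 = 6 (decimal)
Expression in decimal: (6 + 11) × 10 - 9
Parentheses first: 6 + 11 = 17
Multiply: 17 × 10 = 170
Subtract: 170 - 9 = 161
161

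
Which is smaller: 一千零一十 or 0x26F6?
Convert 一千零一十 (Chinese numeral) → 1×1000 + 1×10 = 1010 (decimal)
Convert 0x26F6 (hexadecimal) → 2×4096 + 6×256 + 15×16 + 6 = 9974 (decimal)
Compare 1010 vs 9974: smaller = 1010
1010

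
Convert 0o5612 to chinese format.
Convert 0o5612 (octal) → 5×512 + 6×64 + 1×8 + 2 = 2954 (decimal)
Convert 2954 (decimal) → 2954 = 2×1000 + 9×100 + 5×10 + 4 → 二千九百五十四 (Chinese numeral)
二千九百五十四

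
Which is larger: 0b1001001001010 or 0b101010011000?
Convert 0b1001001001010 (binary) → 4096 + 512 + 64 + 8 + 2 = 4682 (decimal)
Convert 0b101010011000 (binary) → 2048 + 512 + 128 + 16 + 8 = 2712 (decimal)
Compare 4682 vs 2712: larger = 4682
4682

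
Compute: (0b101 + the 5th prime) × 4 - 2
Convert 0b101 (binary) → 4 + 1 = 5 (decimal)
Convert the 5th prime (prime index) → 11 (decimal)
Expression in decimal: (5 + 11) × 4 - 2
Parentheses first: 5 + 11 = 16
Multiply: 16 × 4 = 64
Subtract: 64 - 2 = 62
62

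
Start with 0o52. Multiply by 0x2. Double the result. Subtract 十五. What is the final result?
Convert 0o52 (octal) → 5×8 + 2 = 42 (decimal)
Start: 42
Convert 0x2 (hexadecimal) → 2 (decimal)
42 × 2 = 84
84 × 2 = 168
Convert 十五 (Chinese numeral) → 1×10 + 5 = 15 (decimal)
168 - 15 = 153
153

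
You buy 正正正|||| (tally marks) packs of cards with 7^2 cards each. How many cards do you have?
Convert 7^2 (power) → 49 (decimal)
Convert 正正正|||| (tally marks) → 5 + 5 + 5 + 4 = 19 (decimal)
Compute 49 × 19 = 931
931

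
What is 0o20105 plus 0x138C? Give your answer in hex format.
Convert 0o20105 (octal) → 2×4096 + 1×64 + 5 = 8261 (decimal)
Convert 0x138C (hexadecimal) → 1×4096 + 3×256 + 8×16 + 12 = 5004 (decimal)
Compute 8261 + 5004 = 13265
Convert 13265 (decimal) → 13265 = 3×4096 + 3×256 + 13×16 + 1 → 0x33D1 (hexadecimal)
0x33D1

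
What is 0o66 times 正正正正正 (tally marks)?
Convert 0o66 (octal) → 6×8 + 6 = 54 (decimal)
Convert 正正正正正 (tally marks) → 5 + 5 + 5 + 5 + 5 = 25 (decimal)
Compute 54 × 25 = 1350
1350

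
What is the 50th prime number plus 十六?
The 50th prime number = 229
Convert 十六 (Chinese numeral) → 1×10 + 6 = 16 (decimal)
Compute 229 + 16 = 245
245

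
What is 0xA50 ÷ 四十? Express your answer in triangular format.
Convert 0xA50 (hexadecimal) → 10×256 + 5×16 = 2640 (decimal)
Convert 四十 (Chinese numeral) → 4×10 = 40 (decimal)
Compute 2640 ÷ 40 = 66
Convert 66 (decimal) → 66 = 11×12/2 → the 11th triangular number (triangular index)
the 11th triangular number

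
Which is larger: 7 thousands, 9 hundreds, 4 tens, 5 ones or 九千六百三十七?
Convert 7 thousands, 9 hundreds, 4 tens, 5 ones (place-value notation) → 7×1000 + 9×100 + 4×10 + 5 = 7945 (decimal)
Convert 九千六百三十七 (Chinese numeral) → 9×1000 + 6×100 + 3×10 + 7 = 9637 (decimal)
Compare 7945 vs 9637: larger = 9637
9637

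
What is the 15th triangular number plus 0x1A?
The 15th triangular number = 15×16/2 = 120
Convert 0x1A (hexadecimal) → 1×16 + 10 = 26 (decimal)
Compute 120 + 26 = 146
146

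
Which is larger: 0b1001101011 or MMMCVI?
Convert 0b1001101011 (binary) → 512 + 64 + 32 + 8 + 2 + 1 = 619 (decimal)
Convert MMMCVI (Roman numeral) → 1000 + 1000 + 1000 + 100 + 5 + 1 = 3106 (decimal)
Compare 619 vs 3106: larger = 3106
3106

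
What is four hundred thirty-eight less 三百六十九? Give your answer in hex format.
Convert four hundred thirty-eight (English words) → 4×100 + 38 = 438 (decimal)
Convert 三百六十九 (Chinese numeral) → 3×100 + 6×10 + 9 = 369 (decimal)
Compute 438 - 369 = 69
Convert 69 (decimal) → 69 = 4×16 + 5 → 0x45 (hexadecimal)
0x45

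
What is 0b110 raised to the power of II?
Convert 0b110 (binary) → 4 + 2 = 6 (decimal)
Convert II (Roman numeral) → 1 + 1 = 2 (decimal)
Compute 6 ^ 2 = 36
36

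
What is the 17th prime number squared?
The 17th prime number = 59
Compute 59² = 59 × 59 = 3481
3481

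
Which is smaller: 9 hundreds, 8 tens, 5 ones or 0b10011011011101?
Convert 9 hundreds, 8 tens, 5 ones (place-value notation) → 9×100 + 8×10 + 5 = 985 (decimal)
Convert 0b10011011011101 (binary) → 8192 + 1024 + 512 + 128 + 64 + 16 + 8 + 4 + 1 = 9949 (decimal)
Compare 985 vs 9949: smaller = 985
985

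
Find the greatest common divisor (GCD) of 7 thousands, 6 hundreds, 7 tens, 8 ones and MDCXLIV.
Convert 7 thousands, 6 hundreds, 7 tens, 8 ones (place-value notation) → 7×1000 + 6×100 + 7×10 + 8 = 7678 (decimal)
Convert MDCXLIV (Roman numeral) → 1000 + 500 + 100 + 40 + 4 = 1644 (decimal)
Compute gcd(7678, 1644) = 2
2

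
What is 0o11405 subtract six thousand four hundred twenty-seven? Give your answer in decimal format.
Convert 0o11405 (octal) → 1×4096 + 1×512 + 4×64 + 5 = 4869 (decimal)
Convert six thousand four hundred twenty-seven (English words) → 6×1000 + 4×100 + 27 = 6427 (decimal)
Compute 4869 - 6427 = -1558
-1558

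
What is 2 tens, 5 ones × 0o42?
Convert 2 tens, 5 ones (place-value notation) → 2×10 + 5 = 25 (decimal)
Convert 0o42 (octal) → 4×8 + 2 = 34 (decimal)
Compute 25 × 34 = 850
850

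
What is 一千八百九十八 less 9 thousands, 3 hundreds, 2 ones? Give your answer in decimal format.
Convert 一千八百九十八 (Chinese numeral) → 1×1000 + 8×100 + 9×10 + 8 = 1898 (decimal)
Convert 9 thousands, 3 hundreds, 2 ones (place-value notation) → 9×1000 + 3×100 + 2 = 9302 (decimal)
Compute 1898 - 9302 = -7404
-7404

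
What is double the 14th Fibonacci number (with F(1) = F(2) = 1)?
The 14th Fibonacci number (with F(1) = F(2) = 1): 1, 1, 2, 3, 5, 8, 13, 21, 34, 55, 89, 144, 233, 377 → 377
Compute 377 × 2 = 754
754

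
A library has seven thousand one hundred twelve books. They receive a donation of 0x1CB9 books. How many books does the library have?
Convert seven thousand one hundred twelve (English words) → 7×1000 + 1×100 + 12 = 7112 (decimal)
Convert 0x1CB9 (hexadecimal) → 1×4096 + 12×256 + 11×16 + 9 = 7353 (decimal)
Compute 7112 + 7353 = 14465
14465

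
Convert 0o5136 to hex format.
Convert 0o5136 (octal) → 5×512 + 1×64 + 3×8 + 6 = 2654 (decimal)
Convert 2654 (decimal) → 2654 = 10×256 + 5×16 + 14 → 0xA5E (hexadecimal)
0xA5E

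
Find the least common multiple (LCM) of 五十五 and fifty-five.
Convert 五十五 (Chinese numeral) → 5×10 + 5 = 55 (decimal)
Convert fifty-five (English words) → 55 (decimal)
Compute lcm(55, 55) = 55
55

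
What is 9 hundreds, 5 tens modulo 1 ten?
Convert 9 hundreds, 5 tens (place-value notation) → 9×100 + 5×10 = 950 (decimal)
Convert 1 ten (place-value notation) → 1×10 = 10 (decimal)
Compute 950 mod 10 = 0
0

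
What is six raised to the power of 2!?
Convert six (English words) → 6 (decimal)
Convert 2! (factorial) → 2 (decimal)
Compute 6 ^ 2 = 36
36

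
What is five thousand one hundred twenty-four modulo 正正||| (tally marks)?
Convert five thousand one hundred twenty-four (English words) → 5×1000 + 1×100 + 24 = 5124 (decimal)
Convert 正正||| (tally marks) → 5 + 5 + 3 = 13 (decimal)
Compute 5124 mod 13 = 2
2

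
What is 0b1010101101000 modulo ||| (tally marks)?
Convert 0b1010101101000 (binary) → 4096 + 1024 + 256 + 64 + 32 + 8 = 5480 (decimal)
Convert ||| (tally marks) → 3 (decimal)
Compute 5480 mod 3 = 2
2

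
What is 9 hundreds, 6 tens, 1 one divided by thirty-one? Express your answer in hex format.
Convert 9 hundreds, 6 tens, 1 one (place-value notation) → 9×100 + 6×10 + 1 = 961 (decimal)
Convert thirty-one (English words) → 31 (decimal)
Compute 961 ÷ 31 = 31
Convert 31 (decimal) → 31 = 1×16 + 15 → 0x1F (hexadecimal)
0x1F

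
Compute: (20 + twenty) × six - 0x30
Convert twenty (English words) → 20 (decimal)
Convert six (English words) → 6 (decimal)
Convert 0x30 (hexadecimal) → 3×16 = 48 (decimal)
Expression in decimal: (20 + 20) × 6 - 48
Parentheses first: 20 + 20 = 40
Multiply: 40 × 6 = 240
Subtract: 240 - 48 = 192
192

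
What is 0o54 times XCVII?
Convert 0o54 (octal) → 5×8 + 4 = 44 (decimal)
Convert XCVII (Roman numeral) → 90 + 5 + 1 + 1 = 97 (decimal)
Compute 44 × 97 = 4268
4268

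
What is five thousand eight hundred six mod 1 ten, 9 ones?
Convert five thousand eight hundred six (English words) → 5×1000 + 8×100 + 6 = 5806 (decimal)
Convert 1 ten, 9 ones (place-value notation) → 1×10 + 9 = 19 (decimal)
Compute 5806 mod 19 = 11
11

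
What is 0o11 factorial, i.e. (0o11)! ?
Convert 0o11 (octal) → 1×8 + 1 = 9 (decimal)
Compute 9! = 362880
362880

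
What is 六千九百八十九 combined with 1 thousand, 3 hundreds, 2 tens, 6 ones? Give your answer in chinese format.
Convert 六千九百八十九 (Chinese numeral) → 6×1000 + 9×100 + 8×10 + 9 = 6989 (decimal)
Convert 1 thousand, 3 hundreds, 2 tens, 6 ones (place-value notation) → 1×1000 + 3×100 + 2×10 + 6 = 1326 (decimal)
Compute 6989 + 1326 = 8315
Convert 8315 (decimal) → 8315 = 8×1000 + 3×100 + 1×10 + 5 → 八千三百一十五 (Chinese numeral)
八千三百一十五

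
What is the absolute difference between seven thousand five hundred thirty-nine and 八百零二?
Convert seven thousand five hundred thirty-nine (English words) → 7×1000 + 5×100 + 39 = 7539 (decimal)
Convert 八百零二 (Chinese numeral) → 8×100 + 2 = 802 (decimal)
Compute |7539 - 802| = 6737
6737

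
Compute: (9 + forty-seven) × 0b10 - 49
Convert forty-seven (English words) → 47 (decimal)
Convert 0b10 (binary) → 2 (decimal)
Expression in decimal: (9 + 47) × 2 - 49
Parentheses first: 9 + 47 = 56
Multiply: 56 × 2 = 112
Subtract: 112 - 49 = 63
63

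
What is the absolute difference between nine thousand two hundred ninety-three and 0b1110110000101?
Convert nine thousand two hundred ninety-three (English words) → 9×1000 + 2×100 + 93 = 9293 (decimal)
Convert 0b1110110000101 (binary) → 4096 + 2048 + 1024 + 256 + 128 + 4 + 1 = 7557 (decimal)
Compute |9293 - 7557| = 1736
1736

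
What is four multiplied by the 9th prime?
Convert four (English words) → 4 (decimal)
Convert the 9th prime (prime index) → 23 (decimal)
Compute 4 × 23 = 92
92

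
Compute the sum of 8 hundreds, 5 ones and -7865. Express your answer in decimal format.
Convert 8 hundreds, 5 ones (place-value notation) → 8×100 + 5 = 805 (decimal)
Compute 805 + -7865 = -7060
-7060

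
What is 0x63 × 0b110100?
Convert 0x63 (hexadecimal) → 6×16 + 3 = 99 (decimal)
Convert 0b110100 (binary) → 32 + 16 + 4 = 52 (decimal)
Compute 99 × 52 = 5148
5148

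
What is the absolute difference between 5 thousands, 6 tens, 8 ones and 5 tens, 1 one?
Convert 5 thousands, 6 tens, 8 ones (place-value notation) → 5×1000 + 6×10 + 8 = 5068 (decimal)
Convert 5 tens, 1 one (place-value notation) → 5×10 + 1 = 51 (decimal)
Compute |5068 - 51| = 5017
5017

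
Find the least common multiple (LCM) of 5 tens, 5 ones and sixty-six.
Convert 5 tens, 5 ones (place-value notation) → 5×10 + 5 = 55 (decimal)
Convert sixty-six (English words) → 66 (decimal)
Compute lcm(55, 66) = 330
330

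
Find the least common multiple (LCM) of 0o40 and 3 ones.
Convert 0o40 (octal) → 4×8 = 32 (decimal)
Convert 3 ones (place-value notation) → 3 (decimal)
Compute lcm(32, 3) = 96
96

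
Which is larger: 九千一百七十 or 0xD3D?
Convert 九千一百七十 (Chinese numeral) → 9×1000 + 1×100 + 7×10 = 9170 (decimal)
Convert 0xD3D (hexadecimal) → 13×256 + 3×16 + 13 = 3389 (decimal)
Compare 9170 vs 3389: larger = 9170
9170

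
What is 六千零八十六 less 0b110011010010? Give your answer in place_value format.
Convert 六千零八十六 (Chinese numeral) → 6×1000 + 8×10 + 6 = 6086 (decimal)
Convert 0b110011010010 (binary) → 2048 + 1024 + 128 + 64 + 16 + 2 = 3282 (decimal)
Compute 6086 - 3282 = 2804
Convert 2804 (decimal) → 2804 = 2×1000 + 8×100 + 4 → 2 thousands, 8 hundreds, 4 ones (place-value notation)
2 thousands, 8 hundreds, 4 ones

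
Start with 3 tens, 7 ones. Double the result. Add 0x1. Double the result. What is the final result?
Convert 3 tens, 7 ones (place-value notation) → 3×10 + 7 = 37 (decimal)
Start: 37
37 × 2 = 74
Convert 0x1 (hexadecimal) → 1 (decimal)
74 + 1 = 75
75 × 2 = 150
150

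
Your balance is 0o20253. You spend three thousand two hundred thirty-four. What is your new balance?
Convert 0o20253 (octal) → 2×4096 + 2×64 + 5×8 + 3 = 8363 (decimal)
Convert three thousand two hundred thirty-four (English words) → 3×1000 + 2×100 + 34 = 3234 (decimal)
Compute 8363 - 3234 = 5129
5129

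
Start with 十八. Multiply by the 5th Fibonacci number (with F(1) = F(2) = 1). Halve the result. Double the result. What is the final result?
Convert 十八 (Chinese numeral) → 1×10 + 8 = 18 (decimal)
Start: 18
Convert the 5th Fibonacci number (with F(1) = F(2) = 1) (Fibonacci index) → 1, 1, 2, 3, 5 → 5 (decimal)
18 × 5 = 90
90 ÷ 2 = 45
45 × 2 = 90
90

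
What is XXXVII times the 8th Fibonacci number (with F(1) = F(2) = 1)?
Convert XXXVII (Roman numeral) → 10 + 10 + 10 + 5 + 1 + 1 = 37 (decimal)
Convert the 8th Fibonacci number (with F(1) = F(2) = 1) (Fibonacci index) → 1, 1, 2, 3, 5, 8, 13, 21 → 21 (decimal)
Compute 37 × 21 = 777
777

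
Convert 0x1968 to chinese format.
Convert 0x1968 (hexadecimal) → 1×4096 + 9×256 + 6×16 + 8 = 6504 (decimal)
Convert 6504 (decimal) → 6504 = 6×1000 + 5×100 + 4 → 六千五百零四 (Chinese numeral)
六千五百零四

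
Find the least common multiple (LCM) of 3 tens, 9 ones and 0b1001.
Convert 3 tens, 9 ones (place-value notation) → 3×10 + 9 = 39 (decimal)
Convert 0b1001 (binary) → 8 + 1 = 9 (decimal)
Compute lcm(39, 9) = 117
117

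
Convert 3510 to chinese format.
Convert 3510 (decimal) → 3510 = 3×1000 + 5×100 + 1×10 → 三千五百一十 (Chinese numeral)
三千五百一十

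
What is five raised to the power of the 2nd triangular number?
Convert five (English words) → 5 (decimal)
Convert the 2nd triangular number (triangular index) → 2×3/2 = 3 (decimal)
Compute 5 ^ 3 = 125
125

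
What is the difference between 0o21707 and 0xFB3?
Convert 0o21707 (octal) → 2×4096 + 1×512 + 7×64 + 7 = 9159 (decimal)
Convert 0xFB3 (hexadecimal) → 15×256 + 11×16 + 3 = 4019 (decimal)
Difference: |9159 - 4019| = 5140
5140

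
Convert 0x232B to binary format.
Convert 0x232B (hexadecimal) → 2×4096 + 3×256 + 2×16 + 11 = 9003 (decimal)
Convert 9003 (decimal) → 9003 = 8192 + 512 + 256 + 32 + 8 + 2 + 1 → 0b10001100101011 (binary)
0b10001100101011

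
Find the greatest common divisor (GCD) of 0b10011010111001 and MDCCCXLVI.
Convert 0b10011010111001 (binary) → 8192 + 1024 + 512 + 128 + 32 + 16 + 8 + 1 = 9913 (decimal)
Convert MDCCCXLVI (Roman numeral) → 1000 + 500 + 100 + 100 + 100 + 40 + 5 + 1 = 1846 (decimal)
Compute gcd(9913, 1846) = 1
1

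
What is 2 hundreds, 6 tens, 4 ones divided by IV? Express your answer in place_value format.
Convert 2 hundreds, 6 tens, 4 ones (place-value notation) → 2×100 + 6×10 + 4 = 264 (decimal)
Convert IV (Roman numeral) → 4 (decimal)
Compute 264 ÷ 4 = 66
Convert 66 (decimal) → 66 = 6×10 + 6 → 6 tens, 6 ones (place-value notation)
6 tens, 6 ones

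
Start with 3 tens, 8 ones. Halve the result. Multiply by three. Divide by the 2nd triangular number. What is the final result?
Convert 3 tens, 8 ones (place-value notation) → 3×10 + 8 = 38 (decimal)
Start: 38
38 ÷ 2 = 19
Convert three (English words) → 3 (decimal)
19 × 3 = 57
Convert the 2nd triangular number (triangular index) → 2×3/2 = 3 (decimal)
57 ÷ 3 = 19
19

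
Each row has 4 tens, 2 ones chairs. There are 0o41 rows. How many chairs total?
Convert 4 tens, 2 ones (place-value notation) → 4×10 + 2 = 42 (decimal)
Convert 0o41 (octal) → 4×8 + 1 = 33 (decimal)
Compute 42 × 33 = 1386
1386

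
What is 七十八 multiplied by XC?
Convert 七十八 (Chinese numeral) → 7×10 + 8 = 78 (decimal)
Convert XC (Roman numeral) → 90 (decimal)
Compute 78 × 90 = 7020
7020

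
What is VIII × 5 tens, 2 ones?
Convert VIII (Roman numeral) → 5 + 1 + 1 + 1 = 8 (decimal)
Convert 5 tens, 2 ones (place-value notation) → 5×10 + 2 = 52 (decimal)
Compute 8 × 52 = 416
416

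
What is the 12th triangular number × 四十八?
Convert the 12th triangular number (triangular index) → 12×13/2 = 78 (decimal)
Convert 四十八 (Chinese numeral) → 4×10 + 8 = 48 (decimal)
Compute 78 × 48 = 3744
3744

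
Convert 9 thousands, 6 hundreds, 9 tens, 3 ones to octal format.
Convert 9 thousands, 6 hundreds, 9 tens, 3 ones (place-value notation) → 9×1000 + 6×100 + 9×10 + 3 = 9693 (decimal)
Convert 9693 (decimal) → 9693 = 2×4096 + 2×512 + 7×64 + 3×8 + 5 → 0o22735 (octal)
0o22735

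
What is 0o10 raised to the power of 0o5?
Convert 0o10 (octal) → 1×8 = 8 (decimal)
Convert 0o5 (octal) → 5 (decimal)
Compute 8 ^ 5 = 32768
32768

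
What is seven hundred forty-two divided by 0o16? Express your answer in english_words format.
Convert seven hundred forty-two (English words) → 7×100 + 42 = 742 (decimal)
Convert 0o16 (octal) → 1×8 + 6 = 14 (decimal)
Compute 742 ÷ 14 = 53
Convert 53 (decimal) → fifty-three (English words)
fifty-three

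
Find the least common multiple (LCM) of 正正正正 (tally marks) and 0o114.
Convert 正正正正 (tally marks) → 5 + 5 + 5 + 5 = 20 (decimal)
Convert 0o114 (octal) → 1×64 + 1×8 + 4 = 76 (decimal)
Compute lcm(20, 76) = 380
380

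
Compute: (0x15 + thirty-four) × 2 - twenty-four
Convert 0x15 (hexadecimal) → 1×16 + 5 = 21 (decimal)
Convert thirty-four (English words) → 34 (decimal)
Convert twenty-four (English words) → 24 (decimal)
Expression in decimal: (21 + 34) × 2 - 24
Parentheses first: 21 + 34 = 55
Multiply: 55 × 2 = 110
Subtract: 110 - 24 = 86
86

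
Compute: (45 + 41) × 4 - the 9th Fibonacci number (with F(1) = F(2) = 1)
Convert the 9th Fibonacci number (with F(1) = F(2) = 1) (Fibonacci index) → 1, 1, 2, 3, 5, 8, 13, 21, 34 → 34 (decimal)
Expression in decimal: (45 + 41) × 4 - 34
Parentheses first: 45 + 41 = 86
Multiply: 86 × 4 = 344
Subtract: 344 - 34 = 310
310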